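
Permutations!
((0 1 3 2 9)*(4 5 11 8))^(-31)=(0 9 2 3 1)(4 5 11 8)=[9, 0, 3, 1, 5, 11, 6, 7, 4, 2, 10, 8]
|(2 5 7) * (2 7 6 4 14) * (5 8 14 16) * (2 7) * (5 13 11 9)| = 28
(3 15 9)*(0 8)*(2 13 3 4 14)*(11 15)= [8, 1, 13, 11, 14, 5, 6, 7, 0, 4, 10, 15, 12, 3, 2, 9]= (0 8)(2 13 3 11 15 9 4 14)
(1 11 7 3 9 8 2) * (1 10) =(1 11 7 3 9 8 2 10) =[0, 11, 10, 9, 4, 5, 6, 3, 2, 8, 1, 7]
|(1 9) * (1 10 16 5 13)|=|(1 9 10 16 5 13)|=6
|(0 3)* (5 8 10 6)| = 4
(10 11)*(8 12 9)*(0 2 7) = (0 2 7)(8 12 9)(10 11) = [2, 1, 7, 3, 4, 5, 6, 0, 12, 8, 11, 10, 9]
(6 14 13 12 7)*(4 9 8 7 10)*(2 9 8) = (2 9)(4 8 7 6 14 13 12 10) = [0, 1, 9, 3, 8, 5, 14, 6, 7, 2, 4, 11, 10, 12, 13]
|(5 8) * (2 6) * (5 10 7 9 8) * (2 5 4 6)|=12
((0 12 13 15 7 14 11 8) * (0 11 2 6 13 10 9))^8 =(2 13 7)(6 15 14) =[0, 1, 13, 3, 4, 5, 15, 2, 8, 9, 10, 11, 12, 7, 6, 14]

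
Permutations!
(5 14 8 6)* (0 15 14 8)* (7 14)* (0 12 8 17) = (0 15 7 14 12 8 6 5 17) = [15, 1, 2, 3, 4, 17, 5, 14, 6, 9, 10, 11, 8, 13, 12, 7, 16, 0]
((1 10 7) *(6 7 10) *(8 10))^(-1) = [0, 7, 2, 3, 4, 5, 1, 6, 10, 9, 8] = (1 7 6)(8 10)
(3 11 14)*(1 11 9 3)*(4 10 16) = (1 11 14)(3 9)(4 10 16) = [0, 11, 2, 9, 10, 5, 6, 7, 8, 3, 16, 14, 12, 13, 1, 15, 4]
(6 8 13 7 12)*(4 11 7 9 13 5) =(4 11 7 12 6 8 5)(9 13) =[0, 1, 2, 3, 11, 4, 8, 12, 5, 13, 10, 7, 6, 9]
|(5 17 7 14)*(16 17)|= |(5 16 17 7 14)|= 5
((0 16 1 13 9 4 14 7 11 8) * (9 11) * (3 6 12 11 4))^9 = (0 6 14 16 12 7 1 11 9 13 8 3 4) = [6, 11, 2, 4, 0, 5, 14, 1, 3, 13, 10, 9, 7, 8, 16, 15, 12]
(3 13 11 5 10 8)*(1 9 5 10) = (1 9 5)(3 13 11 10 8) = [0, 9, 2, 13, 4, 1, 6, 7, 3, 5, 8, 10, 12, 11]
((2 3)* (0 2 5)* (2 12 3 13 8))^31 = (0 5 3 12)(2 13 8) = [5, 1, 13, 12, 4, 3, 6, 7, 2, 9, 10, 11, 0, 8]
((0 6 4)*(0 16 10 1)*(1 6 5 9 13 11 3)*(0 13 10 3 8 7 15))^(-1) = (0 15 7 8 11 13 1 3 16 4 6 10 9 5) = [15, 3, 2, 16, 6, 0, 10, 8, 11, 5, 9, 13, 12, 1, 14, 7, 4]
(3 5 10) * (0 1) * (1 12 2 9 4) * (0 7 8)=[12, 7, 9, 5, 1, 10, 6, 8, 0, 4, 3, 11, 2]=(0 12 2 9 4 1 7 8)(3 5 10)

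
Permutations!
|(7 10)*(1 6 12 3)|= 4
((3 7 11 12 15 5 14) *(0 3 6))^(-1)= [6, 1, 2, 0, 4, 15, 14, 3, 8, 9, 10, 7, 11, 13, 5, 12]= (0 6 14 5 15 12 11 7 3)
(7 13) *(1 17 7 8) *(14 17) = [0, 14, 2, 3, 4, 5, 6, 13, 1, 9, 10, 11, 12, 8, 17, 15, 16, 7] = (1 14 17 7 13 8)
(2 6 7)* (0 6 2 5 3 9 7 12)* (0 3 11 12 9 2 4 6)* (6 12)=(2 4 12 3)(5 11 6 9 7)=[0, 1, 4, 2, 12, 11, 9, 5, 8, 7, 10, 6, 3]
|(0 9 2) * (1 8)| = 6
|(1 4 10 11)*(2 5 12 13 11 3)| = 9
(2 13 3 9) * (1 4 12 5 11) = (1 4 12 5 11)(2 13 3 9) = [0, 4, 13, 9, 12, 11, 6, 7, 8, 2, 10, 1, 5, 3]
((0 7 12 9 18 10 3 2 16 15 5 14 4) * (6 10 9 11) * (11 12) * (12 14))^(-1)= (0 4 14 12 5 15 16 2 3 10 6 11 7)(9 18)= [4, 1, 3, 10, 14, 15, 11, 0, 8, 18, 6, 7, 5, 13, 12, 16, 2, 17, 9]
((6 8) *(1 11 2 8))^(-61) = (1 6 8 2 11) = [0, 6, 11, 3, 4, 5, 8, 7, 2, 9, 10, 1]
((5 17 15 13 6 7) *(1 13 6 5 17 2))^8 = [0, 1, 2, 3, 4, 5, 6, 7, 8, 9, 10, 11, 12, 13, 14, 15, 16, 17] = (17)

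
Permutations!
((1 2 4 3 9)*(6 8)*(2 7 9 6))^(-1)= [0, 9, 8, 4, 2, 5, 3, 1, 6, 7]= (1 9 7)(2 8 6 3 4)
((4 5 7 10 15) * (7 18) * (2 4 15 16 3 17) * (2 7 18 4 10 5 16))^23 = (18)(2 10)(3 16 4 5 7 17) = [0, 1, 10, 16, 5, 7, 6, 17, 8, 9, 2, 11, 12, 13, 14, 15, 4, 3, 18]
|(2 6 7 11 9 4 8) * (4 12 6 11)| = 8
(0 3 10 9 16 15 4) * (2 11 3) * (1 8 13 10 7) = (0 2 11 3 7 1 8 13 10 9 16 15 4) = [2, 8, 11, 7, 0, 5, 6, 1, 13, 16, 9, 3, 12, 10, 14, 4, 15]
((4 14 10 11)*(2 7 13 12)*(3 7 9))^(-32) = (14)(2 13 3)(7 9 12) = [0, 1, 13, 2, 4, 5, 6, 9, 8, 12, 10, 11, 7, 3, 14]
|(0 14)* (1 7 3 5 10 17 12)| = |(0 14)(1 7 3 5 10 17 12)| = 14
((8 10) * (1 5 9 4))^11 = [0, 4, 2, 3, 9, 1, 6, 7, 10, 5, 8] = (1 4 9 5)(8 10)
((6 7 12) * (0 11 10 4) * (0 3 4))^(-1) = (0 10 11)(3 4)(6 12 7) = [10, 1, 2, 4, 3, 5, 12, 6, 8, 9, 11, 0, 7]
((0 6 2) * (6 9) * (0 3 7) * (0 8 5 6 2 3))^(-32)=[9, 1, 0, 5, 4, 7, 8, 6, 3, 2]=(0 9 2)(3 5 7 6 8)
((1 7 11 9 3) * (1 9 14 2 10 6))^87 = [0, 14, 1, 9, 4, 5, 11, 2, 8, 3, 7, 10, 12, 13, 6] = (1 14 6 11 10 7 2)(3 9)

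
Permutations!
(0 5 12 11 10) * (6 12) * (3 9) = (0 5 6 12 11 10)(3 9) = [5, 1, 2, 9, 4, 6, 12, 7, 8, 3, 0, 10, 11]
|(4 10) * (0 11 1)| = 6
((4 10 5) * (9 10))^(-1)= (4 5 10 9)= [0, 1, 2, 3, 5, 10, 6, 7, 8, 4, 9]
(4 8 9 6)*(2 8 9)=(2 8)(4 9 6)=[0, 1, 8, 3, 9, 5, 4, 7, 2, 6]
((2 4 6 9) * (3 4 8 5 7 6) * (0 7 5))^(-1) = (0 8 2 9 6 7)(3 4) = [8, 1, 9, 4, 3, 5, 7, 0, 2, 6]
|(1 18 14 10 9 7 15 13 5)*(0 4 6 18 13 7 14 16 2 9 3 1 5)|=12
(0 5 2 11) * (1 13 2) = (0 5 1 13 2 11) = [5, 13, 11, 3, 4, 1, 6, 7, 8, 9, 10, 0, 12, 2]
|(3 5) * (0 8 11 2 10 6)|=6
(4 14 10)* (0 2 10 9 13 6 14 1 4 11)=(0 2 10 11)(1 4)(6 14 9 13)=[2, 4, 10, 3, 1, 5, 14, 7, 8, 13, 11, 0, 12, 6, 9]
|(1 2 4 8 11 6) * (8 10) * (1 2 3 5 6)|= |(1 3 5 6 2 4 10 8 11)|= 9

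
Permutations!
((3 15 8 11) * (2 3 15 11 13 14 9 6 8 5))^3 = (2 15 3 5 11)(6 14 8 9 13) = [0, 1, 15, 5, 4, 11, 14, 7, 9, 13, 10, 2, 12, 6, 8, 3]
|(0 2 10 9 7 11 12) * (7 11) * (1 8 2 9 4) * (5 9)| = |(0 5 9 11 12)(1 8 2 10 4)| = 5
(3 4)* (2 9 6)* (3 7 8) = (2 9 6)(3 4 7 8) = [0, 1, 9, 4, 7, 5, 2, 8, 3, 6]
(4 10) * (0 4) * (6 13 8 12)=(0 4 10)(6 13 8 12)=[4, 1, 2, 3, 10, 5, 13, 7, 12, 9, 0, 11, 6, 8]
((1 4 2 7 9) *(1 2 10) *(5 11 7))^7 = (1 4 10)(2 11 9 5 7) = [0, 4, 11, 3, 10, 7, 6, 2, 8, 5, 1, 9]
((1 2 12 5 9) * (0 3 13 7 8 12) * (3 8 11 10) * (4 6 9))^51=(0 9 5)(1 4 8)(2 6 12)(3 13 7 11 10)=[9, 4, 6, 13, 8, 0, 12, 11, 1, 5, 3, 10, 2, 7]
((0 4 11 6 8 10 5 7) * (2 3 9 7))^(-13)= (0 9 2 10 6 4 7 3 5 8 11)= [9, 1, 10, 5, 7, 8, 4, 3, 11, 2, 6, 0]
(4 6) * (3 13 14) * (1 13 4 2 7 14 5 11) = [0, 13, 7, 4, 6, 11, 2, 14, 8, 9, 10, 1, 12, 5, 3] = (1 13 5 11)(2 7 14 3 4 6)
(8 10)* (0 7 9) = (0 7 9)(8 10) = [7, 1, 2, 3, 4, 5, 6, 9, 10, 0, 8]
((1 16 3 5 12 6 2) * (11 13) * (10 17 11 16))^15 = (1 13 12 10 16 6 17 3 2 11 5) = [0, 13, 11, 2, 4, 1, 17, 7, 8, 9, 16, 5, 10, 12, 14, 15, 6, 3]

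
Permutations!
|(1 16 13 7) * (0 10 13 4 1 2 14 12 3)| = 24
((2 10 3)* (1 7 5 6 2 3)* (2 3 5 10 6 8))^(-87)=(10)(2 5 6 8 3)=[0, 1, 5, 2, 4, 6, 8, 7, 3, 9, 10]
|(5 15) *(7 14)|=|(5 15)(7 14)|=2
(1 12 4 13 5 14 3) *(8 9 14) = (1 12 4 13 5 8 9 14 3) = [0, 12, 2, 1, 13, 8, 6, 7, 9, 14, 10, 11, 4, 5, 3]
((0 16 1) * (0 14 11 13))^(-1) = (0 13 11 14 1 16) = [13, 16, 2, 3, 4, 5, 6, 7, 8, 9, 10, 14, 12, 11, 1, 15, 0]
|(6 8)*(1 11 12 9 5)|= 10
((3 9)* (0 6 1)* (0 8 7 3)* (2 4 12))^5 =(0 3 8 6 9 7 1)(2 12 4) =[3, 0, 12, 8, 2, 5, 9, 1, 6, 7, 10, 11, 4]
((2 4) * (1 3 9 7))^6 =(1 9)(3 7) =[0, 9, 2, 7, 4, 5, 6, 3, 8, 1]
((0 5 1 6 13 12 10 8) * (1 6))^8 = (0 5 6 13 12 10 8) = [5, 1, 2, 3, 4, 6, 13, 7, 0, 9, 8, 11, 10, 12]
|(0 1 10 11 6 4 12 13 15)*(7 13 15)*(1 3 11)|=14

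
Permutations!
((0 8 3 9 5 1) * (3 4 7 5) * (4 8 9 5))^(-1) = (0 1 5 3 9)(4 7) = [1, 5, 2, 9, 7, 3, 6, 4, 8, 0]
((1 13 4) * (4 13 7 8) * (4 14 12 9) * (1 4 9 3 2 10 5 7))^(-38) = (2 5 8 12)(3 10 7 14) = [0, 1, 5, 10, 4, 8, 6, 14, 12, 9, 7, 11, 2, 13, 3]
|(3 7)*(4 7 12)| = 4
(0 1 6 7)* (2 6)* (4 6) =(0 1 2 4 6 7) =[1, 2, 4, 3, 6, 5, 7, 0]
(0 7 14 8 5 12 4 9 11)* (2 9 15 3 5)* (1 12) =[7, 12, 9, 5, 15, 1, 6, 14, 2, 11, 10, 0, 4, 13, 8, 3] =(0 7 14 8 2 9 11)(1 12 4 15 3 5)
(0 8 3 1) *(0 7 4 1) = [8, 7, 2, 0, 1, 5, 6, 4, 3] = (0 8 3)(1 7 4)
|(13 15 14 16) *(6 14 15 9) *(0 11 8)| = 15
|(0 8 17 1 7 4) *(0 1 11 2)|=15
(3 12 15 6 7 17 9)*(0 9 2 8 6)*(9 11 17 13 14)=[11, 1, 8, 12, 4, 5, 7, 13, 6, 3, 10, 17, 15, 14, 9, 0, 16, 2]=(0 11 17 2 8 6 7 13 14 9 3 12 15)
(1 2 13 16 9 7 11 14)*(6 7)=(1 2 13 16 9 6 7 11 14)=[0, 2, 13, 3, 4, 5, 7, 11, 8, 6, 10, 14, 12, 16, 1, 15, 9]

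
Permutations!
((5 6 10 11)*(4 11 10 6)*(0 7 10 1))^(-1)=(0 1 10 7)(4 5 11)=[1, 10, 2, 3, 5, 11, 6, 0, 8, 9, 7, 4]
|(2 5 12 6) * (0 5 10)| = |(0 5 12 6 2 10)| = 6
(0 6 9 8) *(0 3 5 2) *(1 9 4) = (0 6 4 1 9 8 3 5 2) = [6, 9, 0, 5, 1, 2, 4, 7, 3, 8]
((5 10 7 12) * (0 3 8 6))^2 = (0 8)(3 6)(5 7)(10 12) = [8, 1, 2, 6, 4, 7, 3, 5, 0, 9, 12, 11, 10]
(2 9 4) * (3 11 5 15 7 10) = (2 9 4)(3 11 5 15 7 10) = [0, 1, 9, 11, 2, 15, 6, 10, 8, 4, 3, 5, 12, 13, 14, 7]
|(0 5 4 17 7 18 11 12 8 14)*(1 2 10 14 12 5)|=30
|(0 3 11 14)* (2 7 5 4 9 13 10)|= 28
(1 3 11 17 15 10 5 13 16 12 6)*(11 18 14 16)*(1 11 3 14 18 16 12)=(18)(1 14 12 6 11 17 15 10 5 13 3 16)=[0, 14, 2, 16, 4, 13, 11, 7, 8, 9, 5, 17, 6, 3, 12, 10, 1, 15, 18]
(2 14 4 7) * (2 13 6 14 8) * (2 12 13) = [0, 1, 8, 3, 7, 5, 14, 2, 12, 9, 10, 11, 13, 6, 4] = (2 8 12 13 6 14 4 7)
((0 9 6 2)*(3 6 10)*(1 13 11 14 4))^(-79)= (0 2 6 3 10 9)(1 13 11 14 4)= [2, 13, 6, 10, 1, 5, 3, 7, 8, 0, 9, 14, 12, 11, 4]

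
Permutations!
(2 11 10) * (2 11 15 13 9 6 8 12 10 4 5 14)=(2 15 13 9 6 8 12 10 11 4 5 14)=[0, 1, 15, 3, 5, 14, 8, 7, 12, 6, 11, 4, 10, 9, 2, 13]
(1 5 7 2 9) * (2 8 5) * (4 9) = (1 2 4 9)(5 7 8) = [0, 2, 4, 3, 9, 7, 6, 8, 5, 1]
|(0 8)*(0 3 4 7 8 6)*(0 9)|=|(0 6 9)(3 4 7 8)|=12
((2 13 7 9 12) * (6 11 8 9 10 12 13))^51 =(2 7 8)(6 10 9)(11 12 13) =[0, 1, 7, 3, 4, 5, 10, 8, 2, 6, 9, 12, 13, 11]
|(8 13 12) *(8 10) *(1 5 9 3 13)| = 8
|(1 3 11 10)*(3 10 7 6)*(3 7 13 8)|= 4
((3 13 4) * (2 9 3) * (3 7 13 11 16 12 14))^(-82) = [0, 1, 13, 12, 7, 5, 6, 2, 8, 4, 10, 14, 11, 9, 16, 15, 3] = (2 13 9 4 7)(3 12 11 14 16)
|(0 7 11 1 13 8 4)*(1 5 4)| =15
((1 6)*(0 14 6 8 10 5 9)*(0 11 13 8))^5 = (0 14 6 1)(5 10 8 13 11 9) = [14, 0, 2, 3, 4, 10, 1, 7, 13, 5, 8, 9, 12, 11, 6]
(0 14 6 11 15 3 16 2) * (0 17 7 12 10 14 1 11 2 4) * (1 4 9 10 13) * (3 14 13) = (0 4)(1 11 15 14 6 2 17 7 12 3 16 9 10 13) = [4, 11, 17, 16, 0, 5, 2, 12, 8, 10, 13, 15, 3, 1, 6, 14, 9, 7]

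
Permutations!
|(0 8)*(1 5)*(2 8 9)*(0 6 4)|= |(0 9 2 8 6 4)(1 5)|= 6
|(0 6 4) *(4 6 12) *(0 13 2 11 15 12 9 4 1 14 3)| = |(0 9 4 13 2 11 15 12 1 14 3)| = 11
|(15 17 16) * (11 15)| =|(11 15 17 16)| =4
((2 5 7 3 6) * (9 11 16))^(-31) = (2 6 3 7 5)(9 16 11) = [0, 1, 6, 7, 4, 2, 3, 5, 8, 16, 10, 9, 12, 13, 14, 15, 11]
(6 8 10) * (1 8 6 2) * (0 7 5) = (0 7 5)(1 8 10 2) = [7, 8, 1, 3, 4, 0, 6, 5, 10, 9, 2]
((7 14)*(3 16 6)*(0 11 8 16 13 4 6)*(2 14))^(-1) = (0 16 8 11)(2 7 14)(3 6 4 13) = [16, 1, 7, 6, 13, 5, 4, 14, 11, 9, 10, 0, 12, 3, 2, 15, 8]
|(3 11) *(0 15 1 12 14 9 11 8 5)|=10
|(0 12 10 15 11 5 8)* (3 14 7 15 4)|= |(0 12 10 4 3 14 7 15 11 5 8)|= 11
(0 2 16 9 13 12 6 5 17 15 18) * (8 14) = (0 2 16 9 13 12 6 5 17 15 18)(8 14) = [2, 1, 16, 3, 4, 17, 5, 7, 14, 13, 10, 11, 6, 12, 8, 18, 9, 15, 0]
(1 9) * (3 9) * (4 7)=(1 3 9)(4 7)=[0, 3, 2, 9, 7, 5, 6, 4, 8, 1]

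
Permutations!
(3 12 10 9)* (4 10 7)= (3 12 7 4 10 9)= [0, 1, 2, 12, 10, 5, 6, 4, 8, 3, 9, 11, 7]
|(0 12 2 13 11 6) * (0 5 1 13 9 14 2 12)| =|(1 13 11 6 5)(2 9 14)| =15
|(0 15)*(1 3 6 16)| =|(0 15)(1 3 6 16)| =4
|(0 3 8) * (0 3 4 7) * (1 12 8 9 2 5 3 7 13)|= 28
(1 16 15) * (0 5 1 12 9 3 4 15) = (0 5 1 16)(3 4 15 12 9) = [5, 16, 2, 4, 15, 1, 6, 7, 8, 3, 10, 11, 9, 13, 14, 12, 0]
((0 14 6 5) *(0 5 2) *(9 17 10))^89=(0 14 6 2)(9 10 17)=[14, 1, 0, 3, 4, 5, 2, 7, 8, 10, 17, 11, 12, 13, 6, 15, 16, 9]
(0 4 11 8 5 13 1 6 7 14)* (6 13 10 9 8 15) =(0 4 11 15 6 7 14)(1 13)(5 10 9 8) =[4, 13, 2, 3, 11, 10, 7, 14, 5, 8, 9, 15, 12, 1, 0, 6]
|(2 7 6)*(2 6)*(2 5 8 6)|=5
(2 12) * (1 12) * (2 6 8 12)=[0, 2, 1, 3, 4, 5, 8, 7, 12, 9, 10, 11, 6]=(1 2)(6 8 12)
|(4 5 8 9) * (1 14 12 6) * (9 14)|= 8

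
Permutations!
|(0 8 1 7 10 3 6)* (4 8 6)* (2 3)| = |(0 6)(1 7 10 2 3 4 8)| = 14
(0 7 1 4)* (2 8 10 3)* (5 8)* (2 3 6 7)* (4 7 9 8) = [2, 7, 5, 3, 0, 4, 9, 1, 10, 8, 6] = (0 2 5 4)(1 7)(6 9 8 10)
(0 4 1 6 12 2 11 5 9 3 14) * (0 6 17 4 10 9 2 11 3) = [10, 17, 3, 14, 1, 2, 12, 7, 8, 0, 9, 5, 11, 13, 6, 15, 16, 4] = (0 10 9)(1 17 4)(2 3 14 6 12 11 5)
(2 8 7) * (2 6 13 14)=(2 8 7 6 13 14)=[0, 1, 8, 3, 4, 5, 13, 6, 7, 9, 10, 11, 12, 14, 2]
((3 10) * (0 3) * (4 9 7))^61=[3, 1, 2, 10, 9, 5, 6, 4, 8, 7, 0]=(0 3 10)(4 9 7)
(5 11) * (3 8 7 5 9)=(3 8 7 5 11 9)=[0, 1, 2, 8, 4, 11, 6, 5, 7, 3, 10, 9]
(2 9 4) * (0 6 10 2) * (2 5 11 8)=(0 6 10 5 11 8 2 9 4)=[6, 1, 9, 3, 0, 11, 10, 7, 2, 4, 5, 8]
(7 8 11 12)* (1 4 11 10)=[0, 4, 2, 3, 11, 5, 6, 8, 10, 9, 1, 12, 7]=(1 4 11 12 7 8 10)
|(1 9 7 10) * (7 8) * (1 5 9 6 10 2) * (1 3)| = 9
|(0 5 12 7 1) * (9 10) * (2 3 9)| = |(0 5 12 7 1)(2 3 9 10)| = 20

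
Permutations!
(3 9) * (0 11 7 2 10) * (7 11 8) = (11)(0 8 7 2 10)(3 9) = [8, 1, 10, 9, 4, 5, 6, 2, 7, 3, 0, 11]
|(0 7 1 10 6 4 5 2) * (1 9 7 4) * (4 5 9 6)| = |(0 5 2)(1 10 4 9 7 6)| = 6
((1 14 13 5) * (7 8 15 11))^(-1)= [0, 5, 2, 3, 4, 13, 6, 11, 7, 9, 10, 15, 12, 14, 1, 8]= (1 5 13 14)(7 11 15 8)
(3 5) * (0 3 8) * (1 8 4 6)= (0 3 5 4 6 1 8)= [3, 8, 2, 5, 6, 4, 1, 7, 0]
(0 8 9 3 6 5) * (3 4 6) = (0 8 9 4 6 5) = [8, 1, 2, 3, 6, 0, 5, 7, 9, 4]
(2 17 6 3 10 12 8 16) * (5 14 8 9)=[0, 1, 17, 10, 4, 14, 3, 7, 16, 5, 12, 11, 9, 13, 8, 15, 2, 6]=(2 17 6 3 10 12 9 5 14 8 16)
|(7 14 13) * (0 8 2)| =|(0 8 2)(7 14 13)| =3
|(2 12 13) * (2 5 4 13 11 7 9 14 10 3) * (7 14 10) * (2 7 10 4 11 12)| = 9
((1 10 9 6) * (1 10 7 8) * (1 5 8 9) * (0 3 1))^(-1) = [10, 3, 2, 0, 4, 8, 9, 1, 5, 7, 6] = (0 10 6 9 7 1 3)(5 8)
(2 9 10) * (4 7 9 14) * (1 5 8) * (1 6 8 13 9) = (1 5 13 9 10 2 14 4 7)(6 8) = [0, 5, 14, 3, 7, 13, 8, 1, 6, 10, 2, 11, 12, 9, 4]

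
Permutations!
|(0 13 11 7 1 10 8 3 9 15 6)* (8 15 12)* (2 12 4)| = 24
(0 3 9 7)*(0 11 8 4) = (0 3 9 7 11 8 4) = [3, 1, 2, 9, 0, 5, 6, 11, 4, 7, 10, 8]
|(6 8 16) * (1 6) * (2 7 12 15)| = 4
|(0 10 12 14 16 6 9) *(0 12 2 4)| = |(0 10 2 4)(6 9 12 14 16)| = 20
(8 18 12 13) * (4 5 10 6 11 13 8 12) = [0, 1, 2, 3, 5, 10, 11, 7, 18, 9, 6, 13, 8, 12, 14, 15, 16, 17, 4] = (4 5 10 6 11 13 12 8 18)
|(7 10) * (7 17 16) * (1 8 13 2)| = |(1 8 13 2)(7 10 17 16)| = 4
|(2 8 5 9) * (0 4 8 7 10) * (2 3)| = 9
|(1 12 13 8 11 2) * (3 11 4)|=8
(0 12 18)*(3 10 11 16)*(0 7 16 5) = (0 12 18 7 16 3 10 11 5) = [12, 1, 2, 10, 4, 0, 6, 16, 8, 9, 11, 5, 18, 13, 14, 15, 3, 17, 7]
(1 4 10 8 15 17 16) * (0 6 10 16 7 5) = (0 6 10 8 15 17 7 5)(1 4 16) = [6, 4, 2, 3, 16, 0, 10, 5, 15, 9, 8, 11, 12, 13, 14, 17, 1, 7]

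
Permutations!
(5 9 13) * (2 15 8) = (2 15 8)(5 9 13) = [0, 1, 15, 3, 4, 9, 6, 7, 2, 13, 10, 11, 12, 5, 14, 8]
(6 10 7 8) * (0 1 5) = [1, 5, 2, 3, 4, 0, 10, 8, 6, 9, 7] = (0 1 5)(6 10 7 8)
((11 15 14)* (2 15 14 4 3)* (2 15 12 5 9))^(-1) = (2 9 5 12)(3 4 15)(11 14) = [0, 1, 9, 4, 15, 12, 6, 7, 8, 5, 10, 14, 2, 13, 11, 3]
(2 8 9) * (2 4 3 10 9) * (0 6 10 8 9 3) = (0 6 10 3 8 2 9 4) = [6, 1, 9, 8, 0, 5, 10, 7, 2, 4, 3]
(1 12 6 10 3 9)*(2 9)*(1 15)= (1 12 6 10 3 2 9 15)= [0, 12, 9, 2, 4, 5, 10, 7, 8, 15, 3, 11, 6, 13, 14, 1]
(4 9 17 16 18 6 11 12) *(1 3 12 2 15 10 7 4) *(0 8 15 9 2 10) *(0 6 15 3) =(0 8 3 12 1)(2 9 17 16 18 15 6 11 10 7 4) =[8, 0, 9, 12, 2, 5, 11, 4, 3, 17, 7, 10, 1, 13, 14, 6, 18, 16, 15]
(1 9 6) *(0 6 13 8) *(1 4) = [6, 9, 2, 3, 1, 5, 4, 7, 0, 13, 10, 11, 12, 8] = (0 6 4 1 9 13 8)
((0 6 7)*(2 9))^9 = (2 9) = [0, 1, 9, 3, 4, 5, 6, 7, 8, 2]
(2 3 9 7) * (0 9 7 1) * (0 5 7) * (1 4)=(0 9 4 1 5 7 2 3)=[9, 5, 3, 0, 1, 7, 6, 2, 8, 4]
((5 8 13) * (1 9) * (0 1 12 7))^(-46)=(0 7 12 9 1)(5 13 8)=[7, 0, 2, 3, 4, 13, 6, 12, 5, 1, 10, 11, 9, 8]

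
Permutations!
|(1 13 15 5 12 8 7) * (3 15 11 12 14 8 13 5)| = |(1 5 14 8 7)(3 15)(11 12 13)| = 30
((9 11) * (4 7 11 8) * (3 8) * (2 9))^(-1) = (2 11 7 4 8 3 9) = [0, 1, 11, 9, 8, 5, 6, 4, 3, 2, 10, 7]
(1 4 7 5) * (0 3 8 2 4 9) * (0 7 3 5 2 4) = [5, 9, 0, 8, 3, 1, 6, 2, 4, 7] = (0 5 1 9 7 2)(3 8 4)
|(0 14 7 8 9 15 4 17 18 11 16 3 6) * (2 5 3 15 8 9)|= |(0 14 7 9 8 2 5 3 6)(4 17 18 11 16 15)|= 18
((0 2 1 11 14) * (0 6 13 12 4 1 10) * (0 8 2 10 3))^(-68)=(0 8 3 10 2)(1 14 13 4 11 6 12)=[8, 14, 0, 10, 11, 5, 12, 7, 3, 9, 2, 6, 1, 4, 13]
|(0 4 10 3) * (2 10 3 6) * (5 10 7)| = |(0 4 3)(2 7 5 10 6)| = 15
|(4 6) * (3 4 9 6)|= |(3 4)(6 9)|= 2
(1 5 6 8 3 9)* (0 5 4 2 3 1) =(0 5 6 8 1 4 2 3 9) =[5, 4, 3, 9, 2, 6, 8, 7, 1, 0]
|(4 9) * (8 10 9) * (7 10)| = |(4 8 7 10 9)| = 5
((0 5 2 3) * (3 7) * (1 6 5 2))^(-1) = [3, 5, 0, 7, 4, 6, 1, 2] = (0 3 7 2)(1 5 6)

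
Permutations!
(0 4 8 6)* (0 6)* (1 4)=(0 1 4 8)=[1, 4, 2, 3, 8, 5, 6, 7, 0]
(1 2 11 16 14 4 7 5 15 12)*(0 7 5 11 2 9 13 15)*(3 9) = (0 7 11 16 14 4 5)(1 3 9 13 15 12) = [7, 3, 2, 9, 5, 0, 6, 11, 8, 13, 10, 16, 1, 15, 4, 12, 14]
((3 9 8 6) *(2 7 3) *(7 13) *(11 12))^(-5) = (2 7 9 6 13 3 8)(11 12) = [0, 1, 7, 8, 4, 5, 13, 9, 2, 6, 10, 12, 11, 3]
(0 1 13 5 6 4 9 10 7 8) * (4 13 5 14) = (0 1 5 6 13 14 4 9 10 7 8) = [1, 5, 2, 3, 9, 6, 13, 8, 0, 10, 7, 11, 12, 14, 4]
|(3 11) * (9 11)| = |(3 9 11)| = 3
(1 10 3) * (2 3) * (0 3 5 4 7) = [3, 10, 5, 1, 7, 4, 6, 0, 8, 9, 2] = (0 3 1 10 2 5 4 7)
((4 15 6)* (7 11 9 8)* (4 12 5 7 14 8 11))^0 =(15) =[0, 1, 2, 3, 4, 5, 6, 7, 8, 9, 10, 11, 12, 13, 14, 15]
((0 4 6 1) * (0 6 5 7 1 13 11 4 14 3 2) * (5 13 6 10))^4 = (14)(4 13 11) = [0, 1, 2, 3, 13, 5, 6, 7, 8, 9, 10, 4, 12, 11, 14]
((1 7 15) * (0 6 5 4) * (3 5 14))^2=(0 14 5)(1 15 7)(3 4 6)=[14, 15, 2, 4, 6, 0, 3, 1, 8, 9, 10, 11, 12, 13, 5, 7]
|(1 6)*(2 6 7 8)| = |(1 7 8 2 6)| = 5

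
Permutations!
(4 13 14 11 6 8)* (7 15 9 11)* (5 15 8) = [0, 1, 2, 3, 13, 15, 5, 8, 4, 11, 10, 6, 12, 14, 7, 9] = (4 13 14 7 8)(5 15 9 11 6)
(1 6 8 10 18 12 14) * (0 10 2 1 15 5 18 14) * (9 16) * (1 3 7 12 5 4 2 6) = [10, 1, 3, 7, 2, 18, 8, 12, 6, 16, 14, 11, 0, 13, 15, 4, 9, 17, 5] = (0 10 14 15 4 2 3 7 12)(5 18)(6 8)(9 16)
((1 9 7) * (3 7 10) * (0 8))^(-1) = (0 8)(1 7 3 10 9) = [8, 7, 2, 10, 4, 5, 6, 3, 0, 1, 9]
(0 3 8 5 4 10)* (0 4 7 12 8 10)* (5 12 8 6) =[3, 1, 2, 10, 0, 7, 5, 8, 12, 9, 4, 11, 6] =(0 3 10 4)(5 7 8 12 6)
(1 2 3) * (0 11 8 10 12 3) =(0 11 8 10 12 3 1 2) =[11, 2, 0, 1, 4, 5, 6, 7, 10, 9, 12, 8, 3]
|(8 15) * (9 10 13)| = 6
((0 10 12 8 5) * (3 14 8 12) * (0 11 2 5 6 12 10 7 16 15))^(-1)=(0 15 16 7)(2 11 5)(3 10 12 6 8 14)=[15, 1, 11, 10, 4, 2, 8, 0, 14, 9, 12, 5, 6, 13, 3, 16, 7]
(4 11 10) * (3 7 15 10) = (3 7 15 10 4 11) = [0, 1, 2, 7, 11, 5, 6, 15, 8, 9, 4, 3, 12, 13, 14, 10]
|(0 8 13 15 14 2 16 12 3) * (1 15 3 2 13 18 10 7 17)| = 33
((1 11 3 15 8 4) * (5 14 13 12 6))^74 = [0, 3, 2, 8, 11, 6, 12, 7, 1, 9, 10, 15, 13, 14, 5, 4] = (1 3 8)(4 11 15)(5 6 12 13 14)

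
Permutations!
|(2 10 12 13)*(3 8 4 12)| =7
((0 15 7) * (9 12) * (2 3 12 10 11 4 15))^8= (0 15 11 9 3)(2 7 4 10 12)= [15, 1, 7, 0, 10, 5, 6, 4, 8, 3, 12, 9, 2, 13, 14, 11]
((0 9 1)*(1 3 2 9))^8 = [0, 1, 3, 9, 4, 5, 6, 7, 8, 2] = (2 3 9)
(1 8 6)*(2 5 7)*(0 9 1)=(0 9 1 8 6)(2 5 7)=[9, 8, 5, 3, 4, 7, 0, 2, 6, 1]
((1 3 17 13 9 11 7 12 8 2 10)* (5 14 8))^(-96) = [0, 5, 7, 14, 4, 13, 6, 3, 11, 10, 12, 1, 17, 2, 9, 15, 16, 8] = (1 5 13 2 7 3 14 9 10 12 17 8 11)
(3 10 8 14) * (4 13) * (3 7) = (3 10 8 14 7)(4 13) = [0, 1, 2, 10, 13, 5, 6, 3, 14, 9, 8, 11, 12, 4, 7]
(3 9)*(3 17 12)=(3 9 17 12)=[0, 1, 2, 9, 4, 5, 6, 7, 8, 17, 10, 11, 3, 13, 14, 15, 16, 12]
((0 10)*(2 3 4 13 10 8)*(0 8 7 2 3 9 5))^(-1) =(0 5 9 2 7)(3 8 10 13 4) =[5, 1, 7, 8, 3, 9, 6, 0, 10, 2, 13, 11, 12, 4]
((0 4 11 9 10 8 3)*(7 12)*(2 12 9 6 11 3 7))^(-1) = (0 3 4)(2 12)(6 11)(7 8 10 9) = [3, 1, 12, 4, 0, 5, 11, 8, 10, 7, 9, 6, 2]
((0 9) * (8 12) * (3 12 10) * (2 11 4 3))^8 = (2 11 4 3 12 8 10) = [0, 1, 11, 12, 3, 5, 6, 7, 10, 9, 2, 4, 8]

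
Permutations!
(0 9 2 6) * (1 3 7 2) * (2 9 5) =(0 5 2 6)(1 3 7 9) =[5, 3, 6, 7, 4, 2, 0, 9, 8, 1]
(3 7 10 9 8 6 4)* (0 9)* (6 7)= (0 9 8 7 10)(3 6 4)= [9, 1, 2, 6, 3, 5, 4, 10, 7, 8, 0]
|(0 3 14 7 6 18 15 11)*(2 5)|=8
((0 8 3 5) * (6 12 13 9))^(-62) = (0 3)(5 8)(6 13)(9 12) = [3, 1, 2, 0, 4, 8, 13, 7, 5, 12, 10, 11, 9, 6]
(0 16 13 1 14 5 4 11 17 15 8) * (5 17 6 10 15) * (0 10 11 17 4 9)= (0 16 13 1 14 4 17 5 9)(6 11)(8 10 15)= [16, 14, 2, 3, 17, 9, 11, 7, 10, 0, 15, 6, 12, 1, 4, 8, 13, 5]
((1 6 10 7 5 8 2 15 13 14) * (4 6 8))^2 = (1 2 13)(4 10 5 6 7)(8 15 14) = [0, 2, 13, 3, 10, 6, 7, 4, 15, 9, 5, 11, 12, 1, 8, 14]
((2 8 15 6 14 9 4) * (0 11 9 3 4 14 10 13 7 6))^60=[2, 1, 14, 11, 9, 5, 6, 7, 3, 15, 10, 8, 12, 13, 0, 4]=(0 2 14)(3 11 8)(4 9 15)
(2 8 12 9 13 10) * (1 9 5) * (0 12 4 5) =[12, 9, 8, 3, 5, 1, 6, 7, 4, 13, 2, 11, 0, 10] =(0 12)(1 9 13 10 2 8 4 5)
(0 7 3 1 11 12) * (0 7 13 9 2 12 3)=(0 13 9 2 12 7)(1 11 3)=[13, 11, 12, 1, 4, 5, 6, 0, 8, 2, 10, 3, 7, 9]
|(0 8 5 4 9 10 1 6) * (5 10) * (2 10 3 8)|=30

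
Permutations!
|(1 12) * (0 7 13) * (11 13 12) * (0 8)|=7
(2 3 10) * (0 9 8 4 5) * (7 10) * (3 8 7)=[9, 1, 8, 3, 5, 0, 6, 10, 4, 7, 2]=(0 9 7 10 2 8 4 5)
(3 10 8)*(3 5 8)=(3 10)(5 8)=[0, 1, 2, 10, 4, 8, 6, 7, 5, 9, 3]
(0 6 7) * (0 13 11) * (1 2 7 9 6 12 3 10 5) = [12, 2, 7, 10, 4, 1, 9, 13, 8, 6, 5, 0, 3, 11] = (0 12 3 10 5 1 2 7 13 11)(6 9)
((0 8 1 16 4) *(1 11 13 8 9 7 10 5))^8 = (16)(8 13 11) = [0, 1, 2, 3, 4, 5, 6, 7, 13, 9, 10, 8, 12, 11, 14, 15, 16]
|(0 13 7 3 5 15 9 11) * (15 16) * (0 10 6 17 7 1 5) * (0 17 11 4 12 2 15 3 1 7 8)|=|(0 13 7 1 5 16 3 17 8)(2 15 9 4 12)(6 11 10)|=45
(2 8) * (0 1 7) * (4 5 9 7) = (0 1 4 5 9 7)(2 8) = [1, 4, 8, 3, 5, 9, 6, 0, 2, 7]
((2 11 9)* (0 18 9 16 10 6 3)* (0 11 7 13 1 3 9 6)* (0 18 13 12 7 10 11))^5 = (18)(0 13 1 3)(7 12)(11 16) = [13, 3, 2, 0, 4, 5, 6, 12, 8, 9, 10, 16, 7, 1, 14, 15, 11, 17, 18]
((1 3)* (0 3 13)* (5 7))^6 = (0 1)(3 13) = [1, 0, 2, 13, 4, 5, 6, 7, 8, 9, 10, 11, 12, 3]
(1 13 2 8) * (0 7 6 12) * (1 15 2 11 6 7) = (0 1 13 11 6 12)(2 8 15) = [1, 13, 8, 3, 4, 5, 12, 7, 15, 9, 10, 6, 0, 11, 14, 2]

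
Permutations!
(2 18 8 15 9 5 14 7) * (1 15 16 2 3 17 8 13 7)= (1 15 9 5 14)(2 18 13 7 3 17 8 16)= [0, 15, 18, 17, 4, 14, 6, 3, 16, 5, 10, 11, 12, 7, 1, 9, 2, 8, 13]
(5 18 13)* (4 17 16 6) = (4 17 16 6)(5 18 13) = [0, 1, 2, 3, 17, 18, 4, 7, 8, 9, 10, 11, 12, 5, 14, 15, 6, 16, 13]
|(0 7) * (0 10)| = |(0 7 10)| = 3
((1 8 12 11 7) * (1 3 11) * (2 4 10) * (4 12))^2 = (1 4 2)(3 7 11)(8 10 12) = [0, 4, 1, 7, 2, 5, 6, 11, 10, 9, 12, 3, 8]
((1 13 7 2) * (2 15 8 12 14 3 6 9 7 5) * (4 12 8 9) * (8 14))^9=[0, 13, 1, 12, 14, 2, 8, 7, 6, 9, 10, 11, 3, 5, 4, 15]=(15)(1 13 5 2)(3 12)(4 14)(6 8)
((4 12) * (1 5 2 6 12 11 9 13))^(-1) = (1 13 9 11 4 12 6 2 5) = [0, 13, 5, 3, 12, 1, 2, 7, 8, 11, 10, 4, 6, 9]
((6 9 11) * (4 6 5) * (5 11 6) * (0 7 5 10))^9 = (11)(0 10 4 5 7)(6 9) = [10, 1, 2, 3, 5, 7, 9, 0, 8, 6, 4, 11]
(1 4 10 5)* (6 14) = (1 4 10 5)(6 14) = [0, 4, 2, 3, 10, 1, 14, 7, 8, 9, 5, 11, 12, 13, 6]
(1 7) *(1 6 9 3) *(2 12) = (1 7 6 9 3)(2 12) = [0, 7, 12, 1, 4, 5, 9, 6, 8, 3, 10, 11, 2]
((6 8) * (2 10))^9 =(2 10)(6 8) =[0, 1, 10, 3, 4, 5, 8, 7, 6, 9, 2]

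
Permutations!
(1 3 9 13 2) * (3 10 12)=(1 10 12 3 9 13 2)=[0, 10, 1, 9, 4, 5, 6, 7, 8, 13, 12, 11, 3, 2]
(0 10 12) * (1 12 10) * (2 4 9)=[1, 12, 4, 3, 9, 5, 6, 7, 8, 2, 10, 11, 0]=(0 1 12)(2 4 9)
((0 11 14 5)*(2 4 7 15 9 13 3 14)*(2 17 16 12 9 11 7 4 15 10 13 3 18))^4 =(0 18 17 3 7 2 16 14 10 15 12 5 13 11 9) =[18, 1, 16, 7, 4, 13, 6, 2, 8, 0, 15, 9, 5, 11, 10, 12, 14, 3, 17]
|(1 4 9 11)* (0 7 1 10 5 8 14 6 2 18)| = |(0 7 1 4 9 11 10 5 8 14 6 2 18)| = 13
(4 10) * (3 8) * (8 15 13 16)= [0, 1, 2, 15, 10, 5, 6, 7, 3, 9, 4, 11, 12, 16, 14, 13, 8]= (3 15 13 16 8)(4 10)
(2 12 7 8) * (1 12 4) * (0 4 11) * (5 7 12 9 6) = (12)(0 4 1 9 6 5 7 8 2 11) = [4, 9, 11, 3, 1, 7, 5, 8, 2, 6, 10, 0, 12]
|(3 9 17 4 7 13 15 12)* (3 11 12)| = 14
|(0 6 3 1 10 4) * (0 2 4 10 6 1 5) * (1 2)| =|(10)(0 2 4 1 6 3 5)| =7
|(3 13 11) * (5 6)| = 6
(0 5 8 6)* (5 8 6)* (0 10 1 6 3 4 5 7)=[8, 6, 2, 4, 5, 3, 10, 0, 7, 9, 1]=(0 8 7)(1 6 10)(3 4 5)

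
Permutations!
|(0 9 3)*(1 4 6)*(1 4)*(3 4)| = |(0 9 4 6 3)| = 5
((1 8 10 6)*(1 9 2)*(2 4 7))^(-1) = (1 2 7 4 9 6 10 8) = [0, 2, 7, 3, 9, 5, 10, 4, 1, 6, 8]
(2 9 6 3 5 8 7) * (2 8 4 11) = (2 9 6 3 5 4 11)(7 8) = [0, 1, 9, 5, 11, 4, 3, 8, 7, 6, 10, 2]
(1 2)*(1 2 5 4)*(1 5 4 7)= (1 4 5 7)= [0, 4, 2, 3, 5, 7, 6, 1]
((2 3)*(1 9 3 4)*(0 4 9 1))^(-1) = (0 4)(2 3 9) = [4, 1, 3, 9, 0, 5, 6, 7, 8, 2]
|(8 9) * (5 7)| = |(5 7)(8 9)| = 2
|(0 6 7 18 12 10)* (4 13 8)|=|(0 6 7 18 12 10)(4 13 8)|=6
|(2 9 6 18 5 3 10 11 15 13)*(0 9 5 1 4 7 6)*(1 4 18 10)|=|(0 9)(1 18 4 7 6 10 11 15 13 2 5 3)|=12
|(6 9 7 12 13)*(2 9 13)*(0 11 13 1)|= 20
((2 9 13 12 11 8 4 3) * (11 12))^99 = (2 9 13 11 8 4 3) = [0, 1, 9, 2, 3, 5, 6, 7, 4, 13, 10, 8, 12, 11]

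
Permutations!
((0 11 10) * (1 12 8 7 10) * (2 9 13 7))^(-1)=(0 10 7 13 9 2 8 12 1 11)=[10, 11, 8, 3, 4, 5, 6, 13, 12, 2, 7, 0, 1, 9]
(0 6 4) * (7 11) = [6, 1, 2, 3, 0, 5, 4, 11, 8, 9, 10, 7] = (0 6 4)(7 11)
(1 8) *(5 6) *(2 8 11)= [0, 11, 8, 3, 4, 6, 5, 7, 1, 9, 10, 2]= (1 11 2 8)(5 6)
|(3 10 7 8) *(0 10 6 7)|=4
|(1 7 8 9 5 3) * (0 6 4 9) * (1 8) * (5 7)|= |(0 6 4 9 7 1 5 3 8)|= 9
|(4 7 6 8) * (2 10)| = 4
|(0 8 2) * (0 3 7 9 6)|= 7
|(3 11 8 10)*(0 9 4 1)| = 4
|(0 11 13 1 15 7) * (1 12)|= 7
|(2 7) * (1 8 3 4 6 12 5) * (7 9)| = 21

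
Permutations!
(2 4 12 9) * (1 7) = (1 7)(2 4 12 9) = [0, 7, 4, 3, 12, 5, 6, 1, 8, 2, 10, 11, 9]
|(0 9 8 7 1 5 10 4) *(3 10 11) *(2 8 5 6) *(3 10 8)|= 6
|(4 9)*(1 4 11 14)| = |(1 4 9 11 14)| = 5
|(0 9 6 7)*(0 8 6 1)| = 3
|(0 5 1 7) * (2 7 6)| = |(0 5 1 6 2 7)| = 6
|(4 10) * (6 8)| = 2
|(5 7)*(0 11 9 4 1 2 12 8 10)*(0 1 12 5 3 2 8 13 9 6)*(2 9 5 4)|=24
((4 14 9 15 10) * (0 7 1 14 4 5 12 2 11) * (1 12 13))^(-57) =(0 2 7 11 12)(1 13 5 10 15 9 14) =[2, 13, 7, 3, 4, 10, 6, 11, 8, 14, 15, 12, 0, 5, 1, 9]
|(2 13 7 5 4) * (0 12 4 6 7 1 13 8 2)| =6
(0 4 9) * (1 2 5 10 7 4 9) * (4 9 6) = [6, 2, 5, 3, 1, 10, 4, 9, 8, 0, 7] = (0 6 4 1 2 5 10 7 9)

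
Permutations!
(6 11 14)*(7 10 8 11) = (6 7 10 8 11 14) = [0, 1, 2, 3, 4, 5, 7, 10, 11, 9, 8, 14, 12, 13, 6]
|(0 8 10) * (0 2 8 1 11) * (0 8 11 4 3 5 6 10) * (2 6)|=8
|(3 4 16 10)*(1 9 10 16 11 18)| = |(1 9 10 3 4 11 18)| = 7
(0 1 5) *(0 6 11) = (0 1 5 6 11) = [1, 5, 2, 3, 4, 6, 11, 7, 8, 9, 10, 0]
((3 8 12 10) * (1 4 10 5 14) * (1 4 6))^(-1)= (1 6)(3 10 4 14 5 12 8)= [0, 6, 2, 10, 14, 12, 1, 7, 3, 9, 4, 11, 8, 13, 5]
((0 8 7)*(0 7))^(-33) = (0 8) = [8, 1, 2, 3, 4, 5, 6, 7, 0]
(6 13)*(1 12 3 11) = (1 12 3 11)(6 13) = [0, 12, 2, 11, 4, 5, 13, 7, 8, 9, 10, 1, 3, 6]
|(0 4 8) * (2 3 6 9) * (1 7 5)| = |(0 4 8)(1 7 5)(2 3 6 9)| = 12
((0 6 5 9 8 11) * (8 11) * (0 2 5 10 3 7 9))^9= (11)= [0, 1, 2, 3, 4, 5, 6, 7, 8, 9, 10, 11]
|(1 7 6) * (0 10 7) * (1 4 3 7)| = |(0 10 1)(3 7 6 4)| = 12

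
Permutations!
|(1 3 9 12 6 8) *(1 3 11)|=|(1 11)(3 9 12 6 8)|=10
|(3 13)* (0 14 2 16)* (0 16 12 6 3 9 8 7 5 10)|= 12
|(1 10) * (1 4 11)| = 4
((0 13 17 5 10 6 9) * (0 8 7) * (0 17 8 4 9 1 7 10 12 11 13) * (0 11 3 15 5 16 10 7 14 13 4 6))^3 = (0 9 14 7 10 4 1 8 16 11 6 13 17)(3 12 5 15) = [9, 8, 2, 12, 1, 15, 13, 10, 16, 14, 4, 6, 5, 17, 7, 3, 11, 0]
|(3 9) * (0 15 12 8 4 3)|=|(0 15 12 8 4 3 9)|=7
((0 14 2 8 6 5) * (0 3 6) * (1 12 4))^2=(0 2)(1 4 12)(3 5 6)(8 14)=[2, 4, 0, 5, 12, 6, 3, 7, 14, 9, 10, 11, 1, 13, 8]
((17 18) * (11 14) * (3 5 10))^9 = (11 14)(17 18) = [0, 1, 2, 3, 4, 5, 6, 7, 8, 9, 10, 14, 12, 13, 11, 15, 16, 18, 17]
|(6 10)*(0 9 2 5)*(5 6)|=6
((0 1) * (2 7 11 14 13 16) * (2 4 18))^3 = (0 1)(2 14 4 7 13 18 11 16) = [1, 0, 14, 3, 7, 5, 6, 13, 8, 9, 10, 16, 12, 18, 4, 15, 2, 17, 11]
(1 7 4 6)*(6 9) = (1 7 4 9 6) = [0, 7, 2, 3, 9, 5, 1, 4, 8, 6]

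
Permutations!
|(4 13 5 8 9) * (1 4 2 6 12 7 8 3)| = 30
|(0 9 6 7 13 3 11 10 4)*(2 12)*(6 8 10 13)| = 30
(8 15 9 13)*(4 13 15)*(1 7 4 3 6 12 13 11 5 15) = (1 7 4 11 5 15 9)(3 6 12 13 8) = [0, 7, 2, 6, 11, 15, 12, 4, 3, 1, 10, 5, 13, 8, 14, 9]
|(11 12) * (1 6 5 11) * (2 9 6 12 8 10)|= |(1 12)(2 9 6 5 11 8 10)|= 14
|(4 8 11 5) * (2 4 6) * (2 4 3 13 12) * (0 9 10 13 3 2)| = |(0 9 10 13 12)(4 8 11 5 6)| = 5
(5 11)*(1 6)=(1 6)(5 11)=[0, 6, 2, 3, 4, 11, 1, 7, 8, 9, 10, 5]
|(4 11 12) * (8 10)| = |(4 11 12)(8 10)| = 6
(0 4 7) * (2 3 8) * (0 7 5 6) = (0 4 5 6)(2 3 8) = [4, 1, 3, 8, 5, 6, 0, 7, 2]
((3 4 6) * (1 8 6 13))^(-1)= (1 13 4 3 6 8)= [0, 13, 2, 6, 3, 5, 8, 7, 1, 9, 10, 11, 12, 4]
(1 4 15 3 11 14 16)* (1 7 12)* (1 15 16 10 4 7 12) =(1 7)(3 11 14 10 4 16 12 15) =[0, 7, 2, 11, 16, 5, 6, 1, 8, 9, 4, 14, 15, 13, 10, 3, 12]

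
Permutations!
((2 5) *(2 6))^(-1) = (2 6 5) = [0, 1, 6, 3, 4, 2, 5]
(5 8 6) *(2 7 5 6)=(2 7 5 8)=[0, 1, 7, 3, 4, 8, 6, 5, 2]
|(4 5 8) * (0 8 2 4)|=|(0 8)(2 4 5)|=6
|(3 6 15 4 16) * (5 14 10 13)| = |(3 6 15 4 16)(5 14 10 13)| = 20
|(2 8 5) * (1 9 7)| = 3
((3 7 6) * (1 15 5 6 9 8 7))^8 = (1 6 15 3 5)(7 8 9) = [0, 6, 2, 5, 4, 1, 15, 8, 9, 7, 10, 11, 12, 13, 14, 3]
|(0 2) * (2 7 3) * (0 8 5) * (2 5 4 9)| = |(0 7 3 5)(2 8 4 9)| = 4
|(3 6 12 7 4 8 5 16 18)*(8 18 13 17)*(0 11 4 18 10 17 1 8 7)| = |(0 11 4 10 17 7 18 3 6 12)(1 8 5 16 13)| = 10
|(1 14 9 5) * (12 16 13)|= 12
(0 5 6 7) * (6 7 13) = [5, 1, 2, 3, 4, 7, 13, 0, 8, 9, 10, 11, 12, 6] = (0 5 7)(6 13)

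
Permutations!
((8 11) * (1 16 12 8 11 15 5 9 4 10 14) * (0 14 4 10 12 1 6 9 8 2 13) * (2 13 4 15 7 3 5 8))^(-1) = [13, 16, 5, 7, 2, 3, 14, 8, 15, 6, 9, 11, 4, 12, 0, 10, 1] = (0 13 12 4 2 5 3 7 8 15 10 9 6 14)(1 16)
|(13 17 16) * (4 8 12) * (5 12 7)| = |(4 8 7 5 12)(13 17 16)| = 15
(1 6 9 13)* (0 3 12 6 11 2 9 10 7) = [3, 11, 9, 12, 4, 5, 10, 0, 8, 13, 7, 2, 6, 1] = (0 3 12 6 10 7)(1 11 2 9 13)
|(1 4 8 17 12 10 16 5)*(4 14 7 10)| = 12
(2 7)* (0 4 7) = (0 4 7 2) = [4, 1, 0, 3, 7, 5, 6, 2]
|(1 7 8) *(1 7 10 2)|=|(1 10 2)(7 8)|=6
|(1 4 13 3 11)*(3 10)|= |(1 4 13 10 3 11)|= 6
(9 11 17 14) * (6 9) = (6 9 11 17 14) = [0, 1, 2, 3, 4, 5, 9, 7, 8, 11, 10, 17, 12, 13, 6, 15, 16, 14]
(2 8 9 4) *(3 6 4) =(2 8 9 3 6 4) =[0, 1, 8, 6, 2, 5, 4, 7, 9, 3]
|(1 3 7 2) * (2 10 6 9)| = 7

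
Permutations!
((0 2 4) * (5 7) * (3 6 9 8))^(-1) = [4, 1, 0, 8, 2, 7, 3, 5, 9, 6] = (0 4 2)(3 8 9 6)(5 7)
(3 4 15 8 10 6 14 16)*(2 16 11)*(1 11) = (1 11 2 16 3 4 15 8 10 6 14) = [0, 11, 16, 4, 15, 5, 14, 7, 10, 9, 6, 2, 12, 13, 1, 8, 3]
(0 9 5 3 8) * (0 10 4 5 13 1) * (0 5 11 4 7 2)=(0 9 13 1 5 3 8 10 7 2)(4 11)=[9, 5, 0, 8, 11, 3, 6, 2, 10, 13, 7, 4, 12, 1]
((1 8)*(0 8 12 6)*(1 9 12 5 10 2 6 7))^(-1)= (0 6 2 10 5 1 7 12 9 8)= [6, 7, 10, 3, 4, 1, 2, 12, 0, 8, 5, 11, 9]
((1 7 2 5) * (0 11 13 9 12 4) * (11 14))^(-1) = (0 4 12 9 13 11 14)(1 5 2 7) = [4, 5, 7, 3, 12, 2, 6, 1, 8, 13, 10, 14, 9, 11, 0]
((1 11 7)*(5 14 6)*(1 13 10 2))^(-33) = (14)(1 13)(2 7)(10 11) = [0, 13, 7, 3, 4, 5, 6, 2, 8, 9, 11, 10, 12, 1, 14]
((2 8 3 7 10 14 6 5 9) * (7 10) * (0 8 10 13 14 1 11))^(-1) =(0 11 1 10 2 9 5 6 14 13 3 8) =[11, 10, 9, 8, 4, 6, 14, 7, 0, 5, 2, 1, 12, 3, 13]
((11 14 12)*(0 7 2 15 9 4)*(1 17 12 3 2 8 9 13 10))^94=(0 4 9 8 7)(1 14 13 12 2)(3 10 11 15 17)=[4, 14, 1, 10, 9, 5, 6, 0, 7, 8, 11, 15, 2, 12, 13, 17, 16, 3]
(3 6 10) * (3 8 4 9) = [0, 1, 2, 6, 9, 5, 10, 7, 4, 3, 8] = (3 6 10 8 4 9)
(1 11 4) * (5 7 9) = (1 11 4)(5 7 9) = [0, 11, 2, 3, 1, 7, 6, 9, 8, 5, 10, 4]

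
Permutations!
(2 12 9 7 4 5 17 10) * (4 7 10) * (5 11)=(2 12 9 10)(4 11 5 17)=[0, 1, 12, 3, 11, 17, 6, 7, 8, 10, 2, 5, 9, 13, 14, 15, 16, 4]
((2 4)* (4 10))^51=(10)=[0, 1, 2, 3, 4, 5, 6, 7, 8, 9, 10]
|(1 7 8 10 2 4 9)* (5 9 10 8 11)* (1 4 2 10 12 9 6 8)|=|(1 7 11 5 6 8)(4 12 9)|=6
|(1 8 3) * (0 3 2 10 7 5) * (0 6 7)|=6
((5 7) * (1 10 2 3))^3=(1 3 2 10)(5 7)=[0, 3, 10, 2, 4, 7, 6, 5, 8, 9, 1]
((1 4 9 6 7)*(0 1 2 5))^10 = (0 4 6 2)(1 9 7 5) = [4, 9, 0, 3, 6, 1, 2, 5, 8, 7]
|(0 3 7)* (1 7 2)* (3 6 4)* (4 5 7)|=|(0 6 5 7)(1 4 3 2)|=4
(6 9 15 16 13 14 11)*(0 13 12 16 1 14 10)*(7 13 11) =[11, 14, 2, 3, 4, 5, 9, 13, 8, 15, 0, 6, 16, 10, 7, 1, 12] =(0 11 6 9 15 1 14 7 13 10)(12 16)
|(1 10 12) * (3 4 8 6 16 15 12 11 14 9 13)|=|(1 10 11 14 9 13 3 4 8 6 16 15 12)|=13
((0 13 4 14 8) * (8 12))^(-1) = (0 8 12 14 4 13) = [8, 1, 2, 3, 13, 5, 6, 7, 12, 9, 10, 11, 14, 0, 4]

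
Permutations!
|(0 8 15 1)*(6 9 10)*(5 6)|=|(0 8 15 1)(5 6 9 10)|=4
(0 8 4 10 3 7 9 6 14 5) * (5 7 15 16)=[8, 1, 2, 15, 10, 0, 14, 9, 4, 6, 3, 11, 12, 13, 7, 16, 5]=(0 8 4 10 3 15 16 5)(6 14 7 9)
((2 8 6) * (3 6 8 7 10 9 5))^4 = [0, 1, 5, 10, 4, 7, 9, 3, 8, 2, 6] = (2 5 7 3 10 6 9)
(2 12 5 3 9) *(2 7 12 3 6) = (2 3 9 7 12 5 6) = [0, 1, 3, 9, 4, 6, 2, 12, 8, 7, 10, 11, 5]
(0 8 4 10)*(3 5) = (0 8 4 10)(3 5) = [8, 1, 2, 5, 10, 3, 6, 7, 4, 9, 0]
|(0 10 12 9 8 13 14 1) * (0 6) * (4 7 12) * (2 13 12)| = 9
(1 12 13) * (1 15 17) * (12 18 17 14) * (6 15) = (1 18 17)(6 15 14 12 13) = [0, 18, 2, 3, 4, 5, 15, 7, 8, 9, 10, 11, 13, 6, 12, 14, 16, 1, 17]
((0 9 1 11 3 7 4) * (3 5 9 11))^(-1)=(0 4 7 3 1 9 5 11)=[4, 9, 2, 1, 7, 11, 6, 3, 8, 5, 10, 0]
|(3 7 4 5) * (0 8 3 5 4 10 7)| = |(0 8 3)(7 10)| = 6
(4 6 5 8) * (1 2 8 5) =(1 2 8 4 6) =[0, 2, 8, 3, 6, 5, 1, 7, 4]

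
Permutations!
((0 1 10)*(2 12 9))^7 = (0 1 10)(2 12 9) = [1, 10, 12, 3, 4, 5, 6, 7, 8, 2, 0, 11, 9]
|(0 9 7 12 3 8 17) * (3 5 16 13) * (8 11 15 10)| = |(0 9 7 12 5 16 13 3 11 15 10 8 17)| = 13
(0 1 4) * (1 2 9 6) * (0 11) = (0 2 9 6 1 4 11) = [2, 4, 9, 3, 11, 5, 1, 7, 8, 6, 10, 0]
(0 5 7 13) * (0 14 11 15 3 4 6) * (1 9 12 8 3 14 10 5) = (0 1 9 12 8 3 4 6)(5 7 13 10)(11 15 14) = [1, 9, 2, 4, 6, 7, 0, 13, 3, 12, 5, 15, 8, 10, 11, 14]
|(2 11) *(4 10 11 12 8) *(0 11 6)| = 8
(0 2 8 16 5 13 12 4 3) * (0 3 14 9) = (0 2 8 16 5 13 12 4 14 9) = [2, 1, 8, 3, 14, 13, 6, 7, 16, 0, 10, 11, 4, 12, 9, 15, 5]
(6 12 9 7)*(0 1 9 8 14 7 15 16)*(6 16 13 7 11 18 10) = [1, 9, 2, 3, 4, 5, 12, 16, 14, 15, 6, 18, 8, 7, 11, 13, 0, 17, 10] = (0 1 9 15 13 7 16)(6 12 8 14 11 18 10)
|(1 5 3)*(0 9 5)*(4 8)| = |(0 9 5 3 1)(4 8)| = 10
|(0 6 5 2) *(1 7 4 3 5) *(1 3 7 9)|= 10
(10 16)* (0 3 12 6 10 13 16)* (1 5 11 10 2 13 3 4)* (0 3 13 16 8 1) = [4, 5, 16, 12, 0, 11, 2, 7, 1, 9, 3, 10, 6, 8, 14, 15, 13] = (0 4)(1 5 11 10 3 12 6 2 16 13 8)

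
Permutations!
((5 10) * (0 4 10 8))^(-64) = (0 4 10 5 8) = [4, 1, 2, 3, 10, 8, 6, 7, 0, 9, 5]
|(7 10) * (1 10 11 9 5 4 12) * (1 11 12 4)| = |(1 10 7 12 11 9 5)| = 7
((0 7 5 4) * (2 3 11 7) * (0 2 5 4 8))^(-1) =(0 8 5)(2 4 7 11 3) =[8, 1, 4, 2, 7, 0, 6, 11, 5, 9, 10, 3]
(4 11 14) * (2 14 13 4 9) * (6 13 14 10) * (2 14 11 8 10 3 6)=(2 3 6 13 4 8 10)(9 14)=[0, 1, 3, 6, 8, 5, 13, 7, 10, 14, 2, 11, 12, 4, 9]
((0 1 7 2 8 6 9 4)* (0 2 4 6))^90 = (9) = [0, 1, 2, 3, 4, 5, 6, 7, 8, 9]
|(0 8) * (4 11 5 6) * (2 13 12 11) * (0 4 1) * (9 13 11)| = |(0 8 4 2 11 5 6 1)(9 13 12)| = 24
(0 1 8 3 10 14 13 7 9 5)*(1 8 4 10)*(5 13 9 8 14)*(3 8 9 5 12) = (0 14 5)(1 4 10 12 3)(7 9 13) = [14, 4, 2, 1, 10, 0, 6, 9, 8, 13, 12, 11, 3, 7, 5]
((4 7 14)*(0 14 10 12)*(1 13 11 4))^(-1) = (0 12 10 7 4 11 13 1 14) = [12, 14, 2, 3, 11, 5, 6, 4, 8, 9, 7, 13, 10, 1, 0]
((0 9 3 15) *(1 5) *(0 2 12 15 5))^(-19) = (0 9 3 5 1)(2 15 12) = [9, 0, 15, 5, 4, 1, 6, 7, 8, 3, 10, 11, 2, 13, 14, 12]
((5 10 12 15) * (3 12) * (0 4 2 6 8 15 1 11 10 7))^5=(0 15 2 7 8 4 5 6)=[15, 1, 7, 3, 5, 6, 0, 8, 4, 9, 10, 11, 12, 13, 14, 2]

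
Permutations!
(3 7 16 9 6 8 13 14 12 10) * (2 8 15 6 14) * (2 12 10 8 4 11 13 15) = (2 4 11 13 12 8 15 6)(3 7 16 9 14 10) = [0, 1, 4, 7, 11, 5, 2, 16, 15, 14, 3, 13, 8, 12, 10, 6, 9]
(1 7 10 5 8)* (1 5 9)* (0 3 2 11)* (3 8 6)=(0 8 5 6 3 2 11)(1 7 10 9)=[8, 7, 11, 2, 4, 6, 3, 10, 5, 1, 9, 0]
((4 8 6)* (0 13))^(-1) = (0 13)(4 6 8) = [13, 1, 2, 3, 6, 5, 8, 7, 4, 9, 10, 11, 12, 0]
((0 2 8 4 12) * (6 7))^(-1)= (0 12 4 8 2)(6 7)= [12, 1, 0, 3, 8, 5, 7, 6, 2, 9, 10, 11, 4]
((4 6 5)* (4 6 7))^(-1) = (4 7)(5 6) = [0, 1, 2, 3, 7, 6, 5, 4]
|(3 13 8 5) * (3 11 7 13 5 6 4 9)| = 9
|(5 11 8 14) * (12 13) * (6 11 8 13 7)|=|(5 8 14)(6 11 13 12 7)|=15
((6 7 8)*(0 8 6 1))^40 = (0 8 1) = [8, 0, 2, 3, 4, 5, 6, 7, 1]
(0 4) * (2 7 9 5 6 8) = (0 4)(2 7 9 5 6 8) = [4, 1, 7, 3, 0, 6, 8, 9, 2, 5]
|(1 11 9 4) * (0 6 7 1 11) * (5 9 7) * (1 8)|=|(0 6 5 9 4 11 7 8 1)|=9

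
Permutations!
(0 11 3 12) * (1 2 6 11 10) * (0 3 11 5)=[10, 2, 6, 12, 4, 0, 5, 7, 8, 9, 1, 11, 3]=(0 10 1 2 6 5)(3 12)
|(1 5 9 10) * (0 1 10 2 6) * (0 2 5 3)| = |(10)(0 1 3)(2 6)(5 9)| = 6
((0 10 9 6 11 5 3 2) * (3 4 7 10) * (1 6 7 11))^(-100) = (0 2 3)(4 5 11)(7 9 10) = [2, 1, 3, 0, 5, 11, 6, 9, 8, 10, 7, 4]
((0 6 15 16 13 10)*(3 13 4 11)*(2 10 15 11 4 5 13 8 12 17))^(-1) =(0 10 2 17 12 8 3 11 6)(5 16 15 13) =[10, 1, 17, 11, 4, 16, 0, 7, 3, 9, 2, 6, 8, 5, 14, 13, 15, 12]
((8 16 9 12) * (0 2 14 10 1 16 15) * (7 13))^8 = (0 8 9 1 14)(2 15 12 16 10) = [8, 14, 15, 3, 4, 5, 6, 7, 9, 1, 2, 11, 16, 13, 0, 12, 10]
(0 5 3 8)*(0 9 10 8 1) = (0 5 3 1)(8 9 10) = [5, 0, 2, 1, 4, 3, 6, 7, 9, 10, 8]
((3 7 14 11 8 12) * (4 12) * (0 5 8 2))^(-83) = (0 14 12 5 11 3 8 2 7 4) = [14, 1, 7, 8, 0, 11, 6, 4, 2, 9, 10, 3, 5, 13, 12]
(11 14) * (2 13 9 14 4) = (2 13 9 14 11 4) = [0, 1, 13, 3, 2, 5, 6, 7, 8, 14, 10, 4, 12, 9, 11]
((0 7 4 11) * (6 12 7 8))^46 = (0 7 8 4 6 11 12) = [7, 1, 2, 3, 6, 5, 11, 8, 4, 9, 10, 12, 0]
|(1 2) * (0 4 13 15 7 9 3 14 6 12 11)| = 22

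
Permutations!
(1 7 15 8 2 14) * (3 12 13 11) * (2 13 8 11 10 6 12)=[0, 7, 14, 2, 4, 5, 12, 15, 13, 9, 6, 3, 8, 10, 1, 11]=(1 7 15 11 3 2 14)(6 12 8 13 10)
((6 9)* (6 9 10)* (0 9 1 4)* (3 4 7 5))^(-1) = (0 4 3 5 7 1 9)(6 10) = [4, 9, 2, 5, 3, 7, 10, 1, 8, 0, 6]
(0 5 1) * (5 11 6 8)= (0 11 6 8 5 1)= [11, 0, 2, 3, 4, 1, 8, 7, 5, 9, 10, 6]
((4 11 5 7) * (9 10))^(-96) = (11) = [0, 1, 2, 3, 4, 5, 6, 7, 8, 9, 10, 11]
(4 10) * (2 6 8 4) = [0, 1, 6, 3, 10, 5, 8, 7, 4, 9, 2] = (2 6 8 4 10)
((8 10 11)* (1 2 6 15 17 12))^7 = [0, 2, 6, 3, 4, 5, 15, 7, 10, 9, 11, 8, 1, 13, 14, 17, 16, 12] = (1 2 6 15 17 12)(8 10 11)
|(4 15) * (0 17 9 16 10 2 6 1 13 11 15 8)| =13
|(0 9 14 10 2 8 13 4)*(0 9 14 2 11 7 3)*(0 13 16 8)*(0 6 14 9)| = 22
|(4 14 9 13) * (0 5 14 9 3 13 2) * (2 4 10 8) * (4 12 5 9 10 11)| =12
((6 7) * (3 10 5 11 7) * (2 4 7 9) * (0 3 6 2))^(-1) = [9, 1, 7, 0, 2, 10, 6, 4, 8, 11, 3, 5] = (0 9 11 5 10 3)(2 7 4)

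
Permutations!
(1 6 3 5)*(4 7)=[0, 6, 2, 5, 7, 1, 3, 4]=(1 6 3 5)(4 7)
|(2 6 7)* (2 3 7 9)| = 6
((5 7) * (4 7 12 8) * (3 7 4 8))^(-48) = (12) = [0, 1, 2, 3, 4, 5, 6, 7, 8, 9, 10, 11, 12]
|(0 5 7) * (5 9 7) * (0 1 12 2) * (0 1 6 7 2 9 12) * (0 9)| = 6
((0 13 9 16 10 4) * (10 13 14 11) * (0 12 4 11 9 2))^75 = (0 16)(2 9)(4 12)(10 11)(13 14) = [16, 1, 9, 3, 12, 5, 6, 7, 8, 2, 11, 10, 4, 14, 13, 15, 0]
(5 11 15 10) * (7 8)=(5 11 15 10)(7 8)=[0, 1, 2, 3, 4, 11, 6, 8, 7, 9, 5, 15, 12, 13, 14, 10]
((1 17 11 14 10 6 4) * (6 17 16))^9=[0, 16, 2, 3, 1, 5, 4, 7, 8, 9, 17, 14, 12, 13, 10, 15, 6, 11]=(1 16 6 4)(10 17 11 14)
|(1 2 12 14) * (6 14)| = |(1 2 12 6 14)| = 5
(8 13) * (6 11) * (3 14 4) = (3 14 4)(6 11)(8 13) = [0, 1, 2, 14, 3, 5, 11, 7, 13, 9, 10, 6, 12, 8, 4]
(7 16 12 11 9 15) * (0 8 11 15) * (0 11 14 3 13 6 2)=(0 8 14 3 13 6 2)(7 16 12 15)(9 11)=[8, 1, 0, 13, 4, 5, 2, 16, 14, 11, 10, 9, 15, 6, 3, 7, 12]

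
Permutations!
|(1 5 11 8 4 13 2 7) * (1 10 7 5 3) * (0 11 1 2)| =20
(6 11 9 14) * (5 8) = [0, 1, 2, 3, 4, 8, 11, 7, 5, 14, 10, 9, 12, 13, 6] = (5 8)(6 11 9 14)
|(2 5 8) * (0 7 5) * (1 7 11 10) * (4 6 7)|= |(0 11 10 1 4 6 7 5 8 2)|= 10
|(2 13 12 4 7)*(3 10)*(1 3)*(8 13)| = 6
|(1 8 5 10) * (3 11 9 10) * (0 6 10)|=9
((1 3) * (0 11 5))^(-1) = [5, 3, 2, 1, 4, 11, 6, 7, 8, 9, 10, 0] = (0 5 11)(1 3)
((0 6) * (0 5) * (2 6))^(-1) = [5, 1, 0, 3, 4, 6, 2] = (0 5 6 2)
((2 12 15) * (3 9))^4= (2 12 15)= [0, 1, 12, 3, 4, 5, 6, 7, 8, 9, 10, 11, 15, 13, 14, 2]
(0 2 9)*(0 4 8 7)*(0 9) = (0 2)(4 8 7 9) = [2, 1, 0, 3, 8, 5, 6, 9, 7, 4]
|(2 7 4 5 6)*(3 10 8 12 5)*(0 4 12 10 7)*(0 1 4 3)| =|(0 3 7 12 5 6 2 1 4)(8 10)| =18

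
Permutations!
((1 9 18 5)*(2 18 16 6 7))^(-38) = (1 16 7 18)(2 5 9 6) = [0, 16, 5, 3, 4, 9, 2, 18, 8, 6, 10, 11, 12, 13, 14, 15, 7, 17, 1]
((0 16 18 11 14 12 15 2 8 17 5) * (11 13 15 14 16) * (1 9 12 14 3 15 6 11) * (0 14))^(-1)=[14, 0, 15, 12, 4, 17, 13, 7, 2, 1, 10, 6, 9, 18, 5, 3, 11, 8, 16]=(0 14 5 17 8 2 15 3 12 9 1)(6 13 18 16 11)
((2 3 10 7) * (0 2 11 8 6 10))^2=[3, 1, 0, 2, 4, 5, 7, 8, 10, 9, 11, 6]=(0 3 2)(6 7 8 10 11)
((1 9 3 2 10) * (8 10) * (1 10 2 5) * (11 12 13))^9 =(13)(1 9 3 5)(2 8) =[0, 9, 8, 5, 4, 1, 6, 7, 2, 3, 10, 11, 12, 13]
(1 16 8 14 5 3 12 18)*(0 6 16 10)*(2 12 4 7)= (0 6 16 8 14 5 3 4 7 2 12 18 1 10)= [6, 10, 12, 4, 7, 3, 16, 2, 14, 9, 0, 11, 18, 13, 5, 15, 8, 17, 1]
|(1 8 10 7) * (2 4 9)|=12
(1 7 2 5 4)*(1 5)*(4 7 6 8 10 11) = (1 6 8 10 11 4 5 7 2) = [0, 6, 1, 3, 5, 7, 8, 2, 10, 9, 11, 4]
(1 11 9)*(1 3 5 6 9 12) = (1 11 12)(3 5 6 9) = [0, 11, 2, 5, 4, 6, 9, 7, 8, 3, 10, 12, 1]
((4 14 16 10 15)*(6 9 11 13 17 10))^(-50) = (17) = [0, 1, 2, 3, 4, 5, 6, 7, 8, 9, 10, 11, 12, 13, 14, 15, 16, 17]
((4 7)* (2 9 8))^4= (2 9 8)= [0, 1, 9, 3, 4, 5, 6, 7, 2, 8]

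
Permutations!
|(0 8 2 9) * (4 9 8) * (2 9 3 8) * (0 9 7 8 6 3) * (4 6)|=4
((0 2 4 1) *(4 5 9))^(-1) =(0 1 4 9 5 2) =[1, 4, 0, 3, 9, 2, 6, 7, 8, 5]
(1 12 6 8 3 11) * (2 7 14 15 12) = (1 2 7 14 15 12 6 8 3 11) = [0, 2, 7, 11, 4, 5, 8, 14, 3, 9, 10, 1, 6, 13, 15, 12]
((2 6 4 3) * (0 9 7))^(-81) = (9)(2 3 4 6) = [0, 1, 3, 4, 6, 5, 2, 7, 8, 9]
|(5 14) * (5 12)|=|(5 14 12)|=3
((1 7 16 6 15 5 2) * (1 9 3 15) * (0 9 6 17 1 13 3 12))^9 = (1 7 16 17)(2 3)(5 13)(6 15) = [0, 7, 3, 2, 4, 13, 15, 16, 8, 9, 10, 11, 12, 5, 14, 6, 17, 1]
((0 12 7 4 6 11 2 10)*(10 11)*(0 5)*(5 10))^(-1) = (0 5 6 4 7 12)(2 11) = [5, 1, 11, 3, 7, 6, 4, 12, 8, 9, 10, 2, 0]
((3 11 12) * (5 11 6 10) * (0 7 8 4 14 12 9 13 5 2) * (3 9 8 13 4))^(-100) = (14) = [0, 1, 2, 3, 4, 5, 6, 7, 8, 9, 10, 11, 12, 13, 14]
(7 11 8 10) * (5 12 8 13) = (5 12 8 10 7 11 13) = [0, 1, 2, 3, 4, 12, 6, 11, 10, 9, 7, 13, 8, 5]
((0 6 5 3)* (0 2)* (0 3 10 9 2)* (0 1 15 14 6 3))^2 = (0 1 14 5 9)(2 3 15 6 10) = [1, 14, 3, 15, 4, 9, 10, 7, 8, 0, 2, 11, 12, 13, 5, 6]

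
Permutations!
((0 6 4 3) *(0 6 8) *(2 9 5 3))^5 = [8, 1, 4, 5, 6, 9, 3, 7, 0, 2] = (0 8)(2 4 6 3 5 9)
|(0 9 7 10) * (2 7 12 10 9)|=6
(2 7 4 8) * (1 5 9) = (1 5 9)(2 7 4 8) = [0, 5, 7, 3, 8, 9, 6, 4, 2, 1]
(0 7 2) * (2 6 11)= [7, 1, 0, 3, 4, 5, 11, 6, 8, 9, 10, 2]= (0 7 6 11 2)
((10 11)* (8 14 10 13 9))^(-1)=(8 9 13 11 10 14)=[0, 1, 2, 3, 4, 5, 6, 7, 9, 13, 14, 10, 12, 11, 8]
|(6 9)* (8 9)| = |(6 8 9)| = 3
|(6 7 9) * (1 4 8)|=|(1 4 8)(6 7 9)|=3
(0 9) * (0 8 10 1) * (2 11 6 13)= [9, 0, 11, 3, 4, 5, 13, 7, 10, 8, 1, 6, 12, 2]= (0 9 8 10 1)(2 11 6 13)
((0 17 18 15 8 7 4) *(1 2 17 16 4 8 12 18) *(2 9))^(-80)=(0 16 4)(12 18 15)=[16, 1, 2, 3, 0, 5, 6, 7, 8, 9, 10, 11, 18, 13, 14, 12, 4, 17, 15]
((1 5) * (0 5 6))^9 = (0 5 1 6) = [5, 6, 2, 3, 4, 1, 0]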